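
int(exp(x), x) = exp(x) + C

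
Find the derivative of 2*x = 2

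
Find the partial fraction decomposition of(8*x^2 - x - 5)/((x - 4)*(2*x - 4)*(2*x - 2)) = 1/(6*(x - 1)) - 25/(8*(x - 2)) + 119/(24*(x - 4))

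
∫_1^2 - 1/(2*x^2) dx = -1/4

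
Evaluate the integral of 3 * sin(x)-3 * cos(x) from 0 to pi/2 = 0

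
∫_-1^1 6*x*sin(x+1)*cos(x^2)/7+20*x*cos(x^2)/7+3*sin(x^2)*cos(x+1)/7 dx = 3*sin(1)*sin(2)/7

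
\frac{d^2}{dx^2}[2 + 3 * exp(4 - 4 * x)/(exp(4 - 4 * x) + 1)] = (-48*exp(4*x - 4) + 48*exp(8*x - 8))/(exp(-12)*exp(12*x) + 3*exp(-8)*exp(8*x) + 3*exp(-4)*exp(4*x) + 1)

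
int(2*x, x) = x^2 + C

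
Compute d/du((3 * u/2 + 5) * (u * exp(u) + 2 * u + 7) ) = 3*u^2*exp(u)/2 + 8*u*exp(u) + 6*u + 5*exp(u) + 41/2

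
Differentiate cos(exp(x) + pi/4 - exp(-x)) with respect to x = (-exp(2*x)*sin(exp(x) + pi/4 - exp(-x)) - sin(exp(x) + pi/4 - exp(-x)))*exp(-x)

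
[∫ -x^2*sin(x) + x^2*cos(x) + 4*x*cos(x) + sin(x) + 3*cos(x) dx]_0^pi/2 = -1 + (1 + pi/2)^2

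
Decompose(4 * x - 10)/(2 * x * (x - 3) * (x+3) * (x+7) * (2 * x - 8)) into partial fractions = -19/(6160*(x + 7)) + 11/(1008*(x + 3)) - 1/(360*(x - 3)) + 3/(616*(x - 4)) - 5/(504*x)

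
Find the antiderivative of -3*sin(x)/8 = 3*cos(x)/8 + C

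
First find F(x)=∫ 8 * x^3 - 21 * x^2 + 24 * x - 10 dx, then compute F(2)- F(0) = 4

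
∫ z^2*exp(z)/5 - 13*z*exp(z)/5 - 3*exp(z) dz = z*(z - 15)*exp(z)/5 + C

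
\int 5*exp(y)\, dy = 5*exp(y) + C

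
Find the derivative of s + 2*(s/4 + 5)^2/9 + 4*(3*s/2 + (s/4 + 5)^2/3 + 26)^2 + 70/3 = s^3/144 + 7*s^2/6 + 1981*s/36 + 5782/9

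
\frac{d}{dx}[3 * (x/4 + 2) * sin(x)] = 3*x*cos(x)/4 + 3*sin(x)/4 + 6*cos(x)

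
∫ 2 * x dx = x^2 + C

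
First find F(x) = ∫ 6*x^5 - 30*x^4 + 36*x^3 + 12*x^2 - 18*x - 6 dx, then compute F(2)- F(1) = 7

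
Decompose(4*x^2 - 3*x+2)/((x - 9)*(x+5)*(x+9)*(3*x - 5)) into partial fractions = -219/(14080*(3*x - 5)) - 353/(2304*(x + 9)) + 117/(1120*(x + 5)) + 299/(5544*(x - 9))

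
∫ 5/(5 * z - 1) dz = log(5*z - 1) + C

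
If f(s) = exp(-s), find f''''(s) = exp(-s)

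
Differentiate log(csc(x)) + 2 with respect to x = -cot(x)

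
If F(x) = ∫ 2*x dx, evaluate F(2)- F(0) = 4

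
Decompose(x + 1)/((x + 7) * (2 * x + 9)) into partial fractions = -7/(5*(2*x + 9)) + 6/(5*(x + 7))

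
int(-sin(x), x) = cos(x) + C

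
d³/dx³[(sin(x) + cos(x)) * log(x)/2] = sqrt(2)*(-x^3*log(x)*cos(x + pi/4) - 3*x^2*sin(x + pi/4) - 3*x*cos(x + pi/4) + 2*sin(x + pi/4))/(2*x^3)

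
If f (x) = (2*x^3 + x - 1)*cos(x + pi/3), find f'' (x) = -2*x^3*cos(x + pi/3) - 12*x^2*sin(x + pi/3) + 11*x*cos(x + pi/3) - 2*sin(x + pi/3) + cos(x + pi/3)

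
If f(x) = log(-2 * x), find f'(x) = 1/x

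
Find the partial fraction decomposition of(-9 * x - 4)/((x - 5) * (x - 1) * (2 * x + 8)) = 16/(45*(x + 4)) + 13/(40*(x - 1)) - 49/(72*(x - 5))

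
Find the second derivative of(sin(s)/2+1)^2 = -sin(s) + cos(2*s)/2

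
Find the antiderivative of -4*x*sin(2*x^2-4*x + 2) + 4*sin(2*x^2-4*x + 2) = cos(2*(x - 1)^2) + C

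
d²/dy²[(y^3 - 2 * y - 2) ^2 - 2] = 30*y^4 - 48*y^2 - 24*y + 8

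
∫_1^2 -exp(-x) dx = -exp(-1) + exp(-2)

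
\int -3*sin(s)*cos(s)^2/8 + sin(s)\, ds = (cos(2*s) - 15)*cos(s)/16 + C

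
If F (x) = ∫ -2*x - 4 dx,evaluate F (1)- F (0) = -5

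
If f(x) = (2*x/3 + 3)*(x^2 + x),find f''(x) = 4*x + 22/3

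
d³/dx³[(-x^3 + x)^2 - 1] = 120*x^3 - 48*x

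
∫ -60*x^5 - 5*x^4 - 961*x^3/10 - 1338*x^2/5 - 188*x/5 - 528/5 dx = -10*x^6 - x^5 - 961*x^4/40 - 446*x^3/5 - 94*x^2/5 - 528*x/5 + C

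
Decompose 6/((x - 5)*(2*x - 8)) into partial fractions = -3/(x - 4) + 3/(x - 5)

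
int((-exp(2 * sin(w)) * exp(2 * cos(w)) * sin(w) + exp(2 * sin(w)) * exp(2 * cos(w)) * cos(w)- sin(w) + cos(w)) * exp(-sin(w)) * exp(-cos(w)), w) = 2*sinh(sqrt(2)*sin(w + pi/4)) + C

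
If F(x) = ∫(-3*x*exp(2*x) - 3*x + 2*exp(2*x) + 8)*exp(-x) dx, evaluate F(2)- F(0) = -exp(2) + exp(-2)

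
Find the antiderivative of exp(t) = exp(t) + C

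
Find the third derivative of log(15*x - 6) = 250/(125*x^3 - 150*x^2 + 60*x - 8)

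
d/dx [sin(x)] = cos(x)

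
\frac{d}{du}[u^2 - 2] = 2*u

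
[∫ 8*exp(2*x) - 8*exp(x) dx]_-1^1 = -(-2 + 2*exp(-1))^2 + (-2 + 2*E)^2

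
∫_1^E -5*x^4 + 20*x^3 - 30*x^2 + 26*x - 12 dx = (-2 + E)^2*(-exp(3) - 2*E + 1 + exp(2)) + 1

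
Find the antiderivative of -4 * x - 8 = -2*x^2 - 8*x + C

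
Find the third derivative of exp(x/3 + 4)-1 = exp(x/3 + 4)/27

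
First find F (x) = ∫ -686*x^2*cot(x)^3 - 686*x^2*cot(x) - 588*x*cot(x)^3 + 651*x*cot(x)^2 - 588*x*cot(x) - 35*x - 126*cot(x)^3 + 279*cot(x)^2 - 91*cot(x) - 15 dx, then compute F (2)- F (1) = -700*cot(1)^2 + 85*cot(2) - 50*cot(1) + 2023*cot(2)^2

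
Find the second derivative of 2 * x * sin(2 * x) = -8*x*sin(2*x) + 8*cos(2*x)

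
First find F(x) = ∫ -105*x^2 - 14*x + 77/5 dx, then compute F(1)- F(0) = -133/5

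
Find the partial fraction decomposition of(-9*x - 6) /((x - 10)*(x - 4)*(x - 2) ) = -3/(2*(x - 2)) + 7/(2*(x - 4)) - 2/(x - 10)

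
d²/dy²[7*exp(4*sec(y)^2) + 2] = 56*(-2 - 5/cos(y)^2 + 8/cos(y)^4)*exp(4/cos(y)^2)/cos(y)^2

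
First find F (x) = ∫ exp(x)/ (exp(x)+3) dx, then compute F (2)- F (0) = -log(4) + log(3 + exp(2))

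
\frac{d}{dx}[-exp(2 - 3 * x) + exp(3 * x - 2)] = (3*exp(6*x - 4) + 3)*exp(2 - 3*x)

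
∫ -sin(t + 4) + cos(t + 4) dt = sqrt(2)*sin(t + pi/4 + 4) + C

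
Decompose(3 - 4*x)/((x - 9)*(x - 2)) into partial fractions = 5/(7*(x - 2)) - 33/(7*(x - 9))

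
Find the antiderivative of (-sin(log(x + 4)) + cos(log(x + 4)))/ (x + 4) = sqrt(2)*sin(log(x + 4) + pi/4) + C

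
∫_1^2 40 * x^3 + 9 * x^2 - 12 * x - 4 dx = 149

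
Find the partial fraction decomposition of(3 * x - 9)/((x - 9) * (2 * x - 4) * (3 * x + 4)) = -117/(620*(3*x + 4)) + 3/(140*(x - 2)) + 9/(217*(x - 9))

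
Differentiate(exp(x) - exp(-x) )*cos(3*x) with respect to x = (-3*exp(2*x)*sin(3*x) + exp(2*x)*cos(3*x) + 3*sin(3*x) + cos(3*x))*exp(-x)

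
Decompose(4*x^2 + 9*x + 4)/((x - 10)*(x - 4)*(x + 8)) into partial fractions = 47/(54*(x + 8)) - 13/(9*(x - 4)) + 247/(54*(x - 10))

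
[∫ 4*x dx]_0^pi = 2*pi^2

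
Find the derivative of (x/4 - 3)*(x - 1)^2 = 3*x^2/4 - 7*x + 25/4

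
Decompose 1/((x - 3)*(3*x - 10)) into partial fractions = 3/(3*x - 10) - 1/(x - 3)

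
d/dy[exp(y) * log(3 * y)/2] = (y*exp(y)*log(y) + y*exp(y)*log(3) + exp(y))/(2*y)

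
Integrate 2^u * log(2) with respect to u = 2^u + C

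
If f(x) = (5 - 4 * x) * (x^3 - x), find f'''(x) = 30 - 96*x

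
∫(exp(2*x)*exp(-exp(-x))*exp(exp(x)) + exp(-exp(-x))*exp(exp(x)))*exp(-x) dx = exp(2*sinh(x)) + C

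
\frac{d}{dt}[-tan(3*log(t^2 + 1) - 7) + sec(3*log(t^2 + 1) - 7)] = (-6*t*tan(3*log(t^2 + 1) - 7)^2 + 6*t*tan(3*log(t^2 + 1) - 7)*sec(3*log(t^2 + 1) - 7) - 6*t)/(t^2 + 1)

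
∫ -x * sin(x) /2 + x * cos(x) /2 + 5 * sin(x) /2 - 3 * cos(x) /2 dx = sqrt(2)*(x - 4)*sin(x + pi/4)/2 + C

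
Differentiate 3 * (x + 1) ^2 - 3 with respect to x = 6*x + 6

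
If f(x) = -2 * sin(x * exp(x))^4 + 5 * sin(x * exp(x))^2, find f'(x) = 2*(-4*x*sin(x*exp(x))^2 + 5*x - 4*sin(x*exp(x))^2 + 5)*exp(x)*sin(x*exp(x))*cos(x*exp(x))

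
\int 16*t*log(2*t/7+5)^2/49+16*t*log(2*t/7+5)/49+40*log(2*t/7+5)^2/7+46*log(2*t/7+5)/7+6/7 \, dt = (2*t + 35)*(2*(2*t + 35)*log(2*t/7 + 5) + 21)*log(2*t/7 + 5)/49 + C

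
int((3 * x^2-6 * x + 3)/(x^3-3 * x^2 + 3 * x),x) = log((x - 1)^3 + 1) + C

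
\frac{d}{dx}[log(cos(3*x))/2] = -3*tan(3*x)/2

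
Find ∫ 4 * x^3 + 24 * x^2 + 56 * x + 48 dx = x^4 + 8*x^3 + 28*x^2 + 48*x + C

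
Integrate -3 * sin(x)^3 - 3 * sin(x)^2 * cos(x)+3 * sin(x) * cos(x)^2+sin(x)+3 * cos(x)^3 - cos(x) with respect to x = sqrt(2)*sin(2*x)*sin(x + pi/4) + C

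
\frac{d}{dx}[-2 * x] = -2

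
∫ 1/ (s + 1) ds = log(-s - 1) + C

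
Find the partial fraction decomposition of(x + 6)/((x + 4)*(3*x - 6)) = -1/(9*(x + 4)) + 4/(9*(x - 2))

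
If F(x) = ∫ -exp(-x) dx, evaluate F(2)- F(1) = -exp(-1) + exp(-2)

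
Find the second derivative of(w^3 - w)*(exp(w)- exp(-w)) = (w^3*exp(2*w) - w^3 + 6*w^2*exp(2*w) + 6*w^2 + 5*w*exp(2*w) - 5*w - 2*exp(2*w) - 2)*exp(-w)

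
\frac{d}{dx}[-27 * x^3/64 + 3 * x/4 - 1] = 3/4 - 81*x^2/64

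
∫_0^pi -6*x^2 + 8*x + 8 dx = (-2 + pi)^2*(-2*pi - 4) + 16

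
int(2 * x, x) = x^2 + C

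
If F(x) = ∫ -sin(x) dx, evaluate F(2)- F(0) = -1 + cos(2)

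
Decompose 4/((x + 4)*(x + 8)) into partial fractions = -1/(x + 8) + 1/(x + 4)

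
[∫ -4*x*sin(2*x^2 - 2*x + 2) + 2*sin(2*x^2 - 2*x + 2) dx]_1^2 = -cos(2) + cos(6)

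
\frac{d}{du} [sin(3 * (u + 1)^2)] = 6*(u + 1)*cos(3*u^2 + 6*u + 3)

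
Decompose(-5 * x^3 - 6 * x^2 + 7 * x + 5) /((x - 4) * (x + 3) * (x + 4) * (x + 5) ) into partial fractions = -445/(18*(x + 5)) + 201/(8*(x + 4)) - 65/(14*(x + 3)) - 383/(504*(x - 4))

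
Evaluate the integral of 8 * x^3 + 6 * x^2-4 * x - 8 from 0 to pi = 4 + (1 + (1 + pi)^2)*(-2*pi - 2 + 2*pi^2)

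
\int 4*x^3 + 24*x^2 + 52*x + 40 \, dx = x^4 + 8*x^3 + 26*x^2 + 40*x + C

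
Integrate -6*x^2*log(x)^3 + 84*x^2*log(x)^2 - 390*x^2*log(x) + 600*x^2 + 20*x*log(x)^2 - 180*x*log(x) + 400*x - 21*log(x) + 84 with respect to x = -5*x*log(x) + 25*x + 2*(-x*log(x) + 5*x + 2)^3 - 2*(-x*log(x) + 5*x + 2)^2 + C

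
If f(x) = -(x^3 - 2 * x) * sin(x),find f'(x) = -x^3*cos(x) - 3*x^2*sin(x) + 2*x*cos(x) + 2*sin(x)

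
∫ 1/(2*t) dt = log(t/3)/2 + C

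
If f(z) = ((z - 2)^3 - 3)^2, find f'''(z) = 120*z^3 - 720*z^2 + 1440*z - 996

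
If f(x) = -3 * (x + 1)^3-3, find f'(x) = -9*x^2 - 18*x - 9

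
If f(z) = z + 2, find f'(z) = 1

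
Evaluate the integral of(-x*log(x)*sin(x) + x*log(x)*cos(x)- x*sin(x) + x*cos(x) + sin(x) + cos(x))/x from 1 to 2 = -sin(1) - cos(1) + (log(2) + 1)*(cos(2) + sin(2))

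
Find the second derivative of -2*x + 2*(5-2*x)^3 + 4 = 240 - 96*x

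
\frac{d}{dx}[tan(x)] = cos(x)^(-2)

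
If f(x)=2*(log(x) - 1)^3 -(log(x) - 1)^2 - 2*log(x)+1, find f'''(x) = (12*log(x)^2 - 64*log(x) + 66)/x^3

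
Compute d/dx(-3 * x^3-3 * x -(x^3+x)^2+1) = -6*x^5 - 8*x^3 - 9*x^2 - 2*x - 3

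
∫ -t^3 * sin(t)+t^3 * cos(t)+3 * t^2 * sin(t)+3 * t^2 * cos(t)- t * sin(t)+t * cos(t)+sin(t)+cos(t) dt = sqrt(2)*t*(t^2 + 1)*sin(t + pi/4) + C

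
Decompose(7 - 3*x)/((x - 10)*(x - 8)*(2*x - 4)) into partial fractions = 1/(96*(x - 2)) + 17/(24*(x - 8)) - 23/(32*(x - 10))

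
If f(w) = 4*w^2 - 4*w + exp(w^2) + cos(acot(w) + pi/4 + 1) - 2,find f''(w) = (4*w^6*exp(w^2) + 10*w^4*exp(w^2) + 8*w^4 + 8*w^2*exp(w^2) + 16*w^2 - 2*w*sin(acot(w) + pi/4 + 1) + 2*exp(w^2) - cos(acot(w) + pi/4 + 1) + 8)/(w^4 + 2*w^2 + 1)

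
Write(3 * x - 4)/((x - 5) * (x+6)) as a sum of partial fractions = 2/(x + 6) + 1/(x - 5)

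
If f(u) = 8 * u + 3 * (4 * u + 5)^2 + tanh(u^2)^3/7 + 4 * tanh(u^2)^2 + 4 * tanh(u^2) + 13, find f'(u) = -6*u*tanh(u^2)^4/7 - 16*u*tanh(u^2)^3 - 50*u*tanh(u^2)^2/7 + 16*u*tanh(u^2) + 104*u + 128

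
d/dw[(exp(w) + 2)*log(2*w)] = (w*exp(w)*log(w) + w*exp(w)*log(2) + exp(w) + 2)/w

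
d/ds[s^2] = 2*s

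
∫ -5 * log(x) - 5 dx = -5*x*log(x) + C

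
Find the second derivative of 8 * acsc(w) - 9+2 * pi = (16*w^2 - 8)/(w^5*sqrt(1 - 1/w^2) - w^3*sqrt(1 - 1/w^2))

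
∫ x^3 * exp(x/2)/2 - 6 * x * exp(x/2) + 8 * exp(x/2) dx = (x - 2)^3*exp(x/2) + C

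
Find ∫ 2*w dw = w^2 + C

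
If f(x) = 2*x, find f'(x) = 2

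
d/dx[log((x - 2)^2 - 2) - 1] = (2*x - 4)/(x^2 - 4*x + 2)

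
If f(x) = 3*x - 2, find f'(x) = 3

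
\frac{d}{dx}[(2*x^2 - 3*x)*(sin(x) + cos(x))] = -2*x^2*sin(x) + 2*x^2*cos(x) + 7*x*sin(x) + x*cos(x) - 3*sin(x) - 3*cos(x)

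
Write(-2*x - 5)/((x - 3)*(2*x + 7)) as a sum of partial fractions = -4/(13*(2*x + 7)) - 11/(13*(x - 3))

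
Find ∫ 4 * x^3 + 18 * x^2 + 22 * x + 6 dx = x^4 + 6*x^3 + 11*x^2 + 6*x + C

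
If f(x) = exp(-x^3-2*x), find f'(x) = (-3*x^2 - 2)*exp(-x^3 - 2*x)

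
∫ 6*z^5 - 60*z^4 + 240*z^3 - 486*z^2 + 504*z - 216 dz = z^6 - 12*z^5 + 60*z^4 - 162*z^3 + 252*z^2 - 216*z + C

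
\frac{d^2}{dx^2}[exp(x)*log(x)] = (x^2*exp(x)*log(x) + 2*x*exp(x) - exp(x))/x^2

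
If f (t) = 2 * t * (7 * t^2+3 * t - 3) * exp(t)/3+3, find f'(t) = 14*t^3*exp(t)/3 + 16*t^2*exp(t) + 2*t*exp(t) - 2*exp(t)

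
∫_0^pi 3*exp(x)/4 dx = -3/4 + 3*exp(pi)/4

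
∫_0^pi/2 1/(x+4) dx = -log(4) + log(pi/2 + 4)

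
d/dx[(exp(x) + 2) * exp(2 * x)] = 3*exp(3*x) + 4*exp(2*x)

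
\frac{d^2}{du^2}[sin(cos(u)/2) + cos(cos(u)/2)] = -sqrt(2)*(sin(u)^2*sin(cos(u)/2 + pi/4) + 2*cos(u)*cos(cos(u)/2 + pi/4))/4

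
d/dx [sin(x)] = cos(x)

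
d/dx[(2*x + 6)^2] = 8*x + 24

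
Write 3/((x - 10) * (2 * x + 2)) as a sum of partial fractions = -3/(22*(x + 1)) + 3/(22*(x - 10))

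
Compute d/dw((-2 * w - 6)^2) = 8*w + 24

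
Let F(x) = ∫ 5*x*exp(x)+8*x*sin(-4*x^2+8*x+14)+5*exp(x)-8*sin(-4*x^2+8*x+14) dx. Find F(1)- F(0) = -cos(14) + cos(18) + 5*E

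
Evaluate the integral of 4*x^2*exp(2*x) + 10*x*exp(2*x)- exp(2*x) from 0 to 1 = 2 + 3*exp(2)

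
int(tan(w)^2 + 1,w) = tan(w) + C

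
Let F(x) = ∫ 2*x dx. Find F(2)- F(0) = 4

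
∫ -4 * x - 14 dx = -2*x^2 - 14*x + C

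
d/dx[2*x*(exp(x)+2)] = 2*x*exp(x) + 2*exp(x) + 4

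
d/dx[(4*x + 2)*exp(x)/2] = 2*x*exp(x) + 3*exp(x)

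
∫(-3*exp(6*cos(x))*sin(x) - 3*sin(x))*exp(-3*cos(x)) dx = 2*sinh(3*cos(x)) + C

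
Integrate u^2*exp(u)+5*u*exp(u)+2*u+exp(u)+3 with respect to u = (exp(u) + 1)*(u^2 + 3*u - 2) + C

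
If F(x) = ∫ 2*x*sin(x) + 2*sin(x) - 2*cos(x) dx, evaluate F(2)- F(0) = 2 - 6*cos(2)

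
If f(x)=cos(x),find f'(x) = -sin(x)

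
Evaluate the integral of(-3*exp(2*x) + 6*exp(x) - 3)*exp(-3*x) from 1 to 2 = (-1 + exp(-2))^3 - (-1 + exp(-1))^3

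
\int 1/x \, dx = log(x) + C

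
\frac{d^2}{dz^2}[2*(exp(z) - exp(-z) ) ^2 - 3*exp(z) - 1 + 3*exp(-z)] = (8*exp(4*z) - 3*exp(3*z) + 3*exp(z) + 8)*exp(-2*z)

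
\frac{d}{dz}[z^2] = 2*z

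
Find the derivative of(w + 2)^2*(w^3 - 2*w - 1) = 5*w^4 + 16*w^3 + 6*w^2 - 18*w - 12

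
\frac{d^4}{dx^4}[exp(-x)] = exp(-x)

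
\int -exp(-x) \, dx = exp(-x) + C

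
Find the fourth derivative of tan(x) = 24*tan(x)^5 + 40*tan(x)^3 + 16*tan(x)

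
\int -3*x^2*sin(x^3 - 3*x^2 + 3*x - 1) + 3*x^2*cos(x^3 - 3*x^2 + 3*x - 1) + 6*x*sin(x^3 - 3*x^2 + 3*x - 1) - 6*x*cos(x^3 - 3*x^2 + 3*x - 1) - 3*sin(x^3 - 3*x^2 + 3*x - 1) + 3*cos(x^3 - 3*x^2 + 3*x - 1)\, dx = sin((x - 1)^3) + cos((x - 1)^3) + C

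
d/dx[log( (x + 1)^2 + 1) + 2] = (2*x + 2)/(x^2 + 2*x + 2)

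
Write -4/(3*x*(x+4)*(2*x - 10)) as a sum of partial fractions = -1/(54*(x + 4)) - 2/(135*(x - 5)) + 1/(30*x)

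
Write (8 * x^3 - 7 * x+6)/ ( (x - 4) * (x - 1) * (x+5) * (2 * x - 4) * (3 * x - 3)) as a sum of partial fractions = -137/(1944*(x + 5)) + 151/(648*(x - 1)) + 7/(108*(x - 1)^2) - 2/(3*(x - 2)) + 245/(486*(x - 4))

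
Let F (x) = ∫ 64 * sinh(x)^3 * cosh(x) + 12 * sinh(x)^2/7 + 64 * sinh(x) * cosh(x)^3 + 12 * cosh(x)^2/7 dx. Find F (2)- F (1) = -4*cosh(4) - 6*sinh(2)/7 + 4 + 6*sinh(4)/7 + 32*sinh(2)^2*cosh(2)^2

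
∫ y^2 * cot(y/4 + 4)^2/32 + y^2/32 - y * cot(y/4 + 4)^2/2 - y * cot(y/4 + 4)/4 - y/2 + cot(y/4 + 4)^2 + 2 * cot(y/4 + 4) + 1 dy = (-y^2/8 + 2*y - 4)*cot(y/4 + 4) + C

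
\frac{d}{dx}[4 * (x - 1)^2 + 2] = 8*x - 8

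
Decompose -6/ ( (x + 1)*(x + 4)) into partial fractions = 2/(x + 4) - 2/(x + 1)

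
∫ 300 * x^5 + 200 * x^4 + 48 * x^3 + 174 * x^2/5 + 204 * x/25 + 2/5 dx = 50*x^6 + 40*x^5 + 12*x^4 + 58*x^3/5 + 102*x^2/25 + 2*x/5 + C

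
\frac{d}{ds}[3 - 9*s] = -9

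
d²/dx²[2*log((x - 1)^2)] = -4/(x^2 - 2*x + 1)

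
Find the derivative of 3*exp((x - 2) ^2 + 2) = 6*x*exp(x^2 - 4*x + 6) - 12*exp(x^2 - 4*x + 6)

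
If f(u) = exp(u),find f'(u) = exp(u)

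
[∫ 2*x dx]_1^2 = 3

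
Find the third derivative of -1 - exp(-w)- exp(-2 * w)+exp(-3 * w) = (exp(2*w) + 8*exp(w) - 27)*exp(-3*w)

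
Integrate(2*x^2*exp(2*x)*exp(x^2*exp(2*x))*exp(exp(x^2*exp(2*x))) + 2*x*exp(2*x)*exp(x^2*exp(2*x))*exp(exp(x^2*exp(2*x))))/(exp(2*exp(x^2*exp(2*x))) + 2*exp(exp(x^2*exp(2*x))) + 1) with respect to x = exp(exp(x^2*exp(2*x)))/(exp(exp(x^2*exp(2*x))) + 1) + C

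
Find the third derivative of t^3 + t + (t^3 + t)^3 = 504*t^6 + 630*t^4 + 180*t^2 + 12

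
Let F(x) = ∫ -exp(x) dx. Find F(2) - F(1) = E - exp(2)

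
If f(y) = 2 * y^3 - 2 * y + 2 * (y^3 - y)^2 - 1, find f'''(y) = 240*y^3 - 96*y + 12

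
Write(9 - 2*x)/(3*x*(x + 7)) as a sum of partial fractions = -23/(21*(x + 7)) + 3/(7*x)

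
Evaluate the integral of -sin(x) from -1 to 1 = 0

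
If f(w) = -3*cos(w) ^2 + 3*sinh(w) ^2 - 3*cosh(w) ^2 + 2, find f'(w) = 3*sin(2*w)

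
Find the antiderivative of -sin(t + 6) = cos(t + 6) + C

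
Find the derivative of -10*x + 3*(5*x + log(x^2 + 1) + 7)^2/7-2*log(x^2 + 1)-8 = (150*x^3 + 30*x^2*log(x^2 + 1) + 200*x^2 + 12*x*log(x^2 + 1) + 206*x + 30*log(x^2 + 1) + 140)/(7*x^2 + 7)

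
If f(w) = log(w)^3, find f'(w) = 3*log(w)^2/w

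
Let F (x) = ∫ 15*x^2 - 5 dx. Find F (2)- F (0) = 30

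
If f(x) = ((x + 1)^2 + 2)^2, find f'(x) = 4*x^3 + 12*x^2 + 20*x + 12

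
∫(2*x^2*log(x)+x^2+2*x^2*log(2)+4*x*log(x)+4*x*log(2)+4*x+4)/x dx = (x + 2)^2*log(2*x) + C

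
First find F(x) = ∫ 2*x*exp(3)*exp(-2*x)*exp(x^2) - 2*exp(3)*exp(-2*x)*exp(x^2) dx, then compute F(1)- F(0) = -exp(3) + exp(2)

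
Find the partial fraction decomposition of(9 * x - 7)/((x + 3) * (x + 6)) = 61/(3*(x + 6)) - 34/(3*(x + 3))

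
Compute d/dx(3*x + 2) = 3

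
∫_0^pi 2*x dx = pi^2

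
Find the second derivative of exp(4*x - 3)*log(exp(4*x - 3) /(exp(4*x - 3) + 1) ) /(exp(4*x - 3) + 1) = (16*(4*x - log(exp(4*x) + exp(3)))*exp(4*x - 3) - 16*(4*x - log(exp(4*x) + exp(3)))*exp(8*x - 6) + 32*exp(4*x - 3) - 16*exp(8*x - 6))/(exp(-9)*exp(12*x) + 3*exp(-6)*exp(8*x) + 3*exp(-3)*exp(4*x) + 1)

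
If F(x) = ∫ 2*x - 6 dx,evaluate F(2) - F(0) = -8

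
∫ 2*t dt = t^2 + C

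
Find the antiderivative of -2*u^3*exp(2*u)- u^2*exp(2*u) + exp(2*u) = (-u^3 + u^2 - u + 1)*exp(2*u) + C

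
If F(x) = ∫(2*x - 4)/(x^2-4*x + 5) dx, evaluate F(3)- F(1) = 0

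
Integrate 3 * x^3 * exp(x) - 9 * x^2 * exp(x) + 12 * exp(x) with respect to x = 3*(x - 2)^3*exp(x) + C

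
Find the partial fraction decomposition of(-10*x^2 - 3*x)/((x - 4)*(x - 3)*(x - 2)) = -23/(x - 2) + 99/(x - 3) - 86/(x - 4)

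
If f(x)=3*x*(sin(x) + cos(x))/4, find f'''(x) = -3*sqrt(2)*(x*cos(x + pi/4) + 3*sin(x + pi/4))/4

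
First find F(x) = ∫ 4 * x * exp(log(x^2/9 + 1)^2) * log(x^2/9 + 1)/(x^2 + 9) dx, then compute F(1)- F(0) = -1 + exp(log(10/9)^2)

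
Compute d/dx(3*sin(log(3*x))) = 3*cos(log(x) + log(3))/x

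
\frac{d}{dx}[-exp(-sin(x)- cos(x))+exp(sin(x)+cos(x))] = sqrt(2)*(exp(2*sin(x))*exp(2*cos(x)) + 1)*exp(-sqrt(2)*sin(x + pi/4))*cos(x + pi/4)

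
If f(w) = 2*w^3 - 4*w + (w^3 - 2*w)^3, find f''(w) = 72*w^7 - 252*w^5 + 240*w^3 - 36*w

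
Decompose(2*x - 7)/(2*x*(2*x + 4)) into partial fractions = 11/(8*(x + 2)) - 7/(8*x)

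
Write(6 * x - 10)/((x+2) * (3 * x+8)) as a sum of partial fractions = 39/(3*x + 8) - 11/(x + 2)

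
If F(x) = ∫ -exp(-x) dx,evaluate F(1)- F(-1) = -E + exp(-1)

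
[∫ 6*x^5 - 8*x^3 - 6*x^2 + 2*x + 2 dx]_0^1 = 0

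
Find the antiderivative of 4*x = 2*x^2 + C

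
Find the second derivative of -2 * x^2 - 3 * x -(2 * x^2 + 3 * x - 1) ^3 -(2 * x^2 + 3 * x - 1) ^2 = -240*x^4 - 720*x^3 - 552*x^2 - 18*x + 28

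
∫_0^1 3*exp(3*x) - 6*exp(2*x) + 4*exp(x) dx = -1 + E + (-1 + E)^3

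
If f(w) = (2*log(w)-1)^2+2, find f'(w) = (8*log(w) - 4)/w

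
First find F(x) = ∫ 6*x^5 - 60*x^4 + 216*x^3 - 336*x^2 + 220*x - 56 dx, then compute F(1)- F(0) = -15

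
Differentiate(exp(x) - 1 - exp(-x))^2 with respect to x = (2*exp(4*x) - 2*exp(3*x) - 2*exp(x) - 2)*exp(-2*x)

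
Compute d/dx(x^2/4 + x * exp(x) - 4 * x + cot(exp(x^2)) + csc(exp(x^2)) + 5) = x*exp(x) - 2*x*exp(x^2)*cos(exp(x^2))/sin(exp(x^2))^2 - 2*x*exp(x^2)/sin(exp(x^2))^2 + x/2 + exp(x) - 4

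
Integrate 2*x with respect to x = x^2 + C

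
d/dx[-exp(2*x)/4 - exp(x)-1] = -exp(2*x)/2 - exp(x)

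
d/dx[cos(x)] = -sin(x)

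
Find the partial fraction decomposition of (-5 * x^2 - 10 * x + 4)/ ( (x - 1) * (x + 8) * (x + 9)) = -311/(10*(x + 9)) + 236/(9*(x + 8)) - 11/(90*(x - 1))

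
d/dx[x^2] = 2*x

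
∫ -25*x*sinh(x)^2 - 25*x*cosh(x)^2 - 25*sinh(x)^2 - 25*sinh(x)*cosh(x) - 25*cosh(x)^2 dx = -25*(x + 1)*sinh(2*x)/2 + C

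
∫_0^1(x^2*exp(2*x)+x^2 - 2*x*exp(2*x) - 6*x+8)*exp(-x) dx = E - exp(-1)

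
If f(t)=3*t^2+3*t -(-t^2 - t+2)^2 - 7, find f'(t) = -4*t^3 - 6*t^2 + 12*t + 7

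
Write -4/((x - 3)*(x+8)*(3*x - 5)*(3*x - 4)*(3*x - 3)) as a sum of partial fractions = -9/(35*(3*x - 4)) + 9/(58*(3*x - 5)) - 1/(60291*(x + 8)) + 1/(27*(x - 1)) - 1/(330*(x - 3))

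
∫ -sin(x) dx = cos(x) + C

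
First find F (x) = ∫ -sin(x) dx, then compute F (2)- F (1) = -cos(1) + cos(2)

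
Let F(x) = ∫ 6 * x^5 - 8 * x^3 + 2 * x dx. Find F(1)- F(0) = 0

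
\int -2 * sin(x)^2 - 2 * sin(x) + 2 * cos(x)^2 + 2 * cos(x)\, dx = (sqrt(2)*sin(x + pi/4) + 1)^2 + C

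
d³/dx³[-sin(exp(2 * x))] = 8*(exp(4*x)*cos(exp(2*x)) + 3*exp(2*x)*sin(exp(2*x)) - cos(exp(2*x)))*exp(2*x)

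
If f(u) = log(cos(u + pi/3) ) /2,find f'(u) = -tan(u + pi/3)/2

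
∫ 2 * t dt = t^2 + C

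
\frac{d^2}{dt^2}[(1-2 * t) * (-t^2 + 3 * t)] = 12*t - 14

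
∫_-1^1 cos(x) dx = 2*sin(1)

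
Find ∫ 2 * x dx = x^2 + C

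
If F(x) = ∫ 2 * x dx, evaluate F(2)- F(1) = 3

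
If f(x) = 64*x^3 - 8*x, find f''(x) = 384*x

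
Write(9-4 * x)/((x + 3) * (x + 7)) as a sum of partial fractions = -37/(4*(x + 7)) + 21/(4*(x + 3))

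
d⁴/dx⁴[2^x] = 2^x*log(2)^4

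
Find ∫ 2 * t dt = t^2 + C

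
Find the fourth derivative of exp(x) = exp(x)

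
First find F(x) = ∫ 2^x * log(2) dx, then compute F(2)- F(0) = 3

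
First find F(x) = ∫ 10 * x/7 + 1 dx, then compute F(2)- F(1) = 22/7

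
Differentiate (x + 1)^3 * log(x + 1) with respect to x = 3*x^2*log(x + 1) + x^2 + 6*x*log(x + 1) + 2*x + 3*log(x + 1) + 1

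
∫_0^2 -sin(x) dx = -1 + cos(2)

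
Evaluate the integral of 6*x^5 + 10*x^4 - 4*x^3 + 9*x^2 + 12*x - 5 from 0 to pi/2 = -3*pi/2 - 1 + 3*pi^2/4 + 3*pi^3/8 + (-pi^3/8 - pi^2/4 - 1 + pi/2)^2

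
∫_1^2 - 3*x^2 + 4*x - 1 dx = -2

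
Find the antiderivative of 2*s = s^2 + C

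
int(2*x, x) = x^2 + C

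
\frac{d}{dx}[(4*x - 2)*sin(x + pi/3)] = 4*x*cos(x + pi/3) + 4*sin(x + pi/3) - 2*cos(x + pi/3)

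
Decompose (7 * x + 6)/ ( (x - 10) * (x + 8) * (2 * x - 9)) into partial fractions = -6/(11*(2*x - 9)) - 1/(9*(x + 8)) + 38/(99*(x - 10))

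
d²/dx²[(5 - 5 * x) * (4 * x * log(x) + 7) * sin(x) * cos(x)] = 10*(4*x^3*log(x)*sin(2*x) - 4*x^2*log(x)*sin(2*x) - 8*x^2*log(x)*cos(2*x) + 7*x^2*sin(2*x) - 4*x^2*cos(2*x) - 2*x*log(x)*sin(2*x) + 4*x*log(x)*cos(2*x) - 10*x*sin(2*x) - 3*x*cos(2*x) + sin(2*x))/x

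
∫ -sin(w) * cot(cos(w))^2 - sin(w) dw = -cot(cos(w)) + C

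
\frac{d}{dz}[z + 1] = 1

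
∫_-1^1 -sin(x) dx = 0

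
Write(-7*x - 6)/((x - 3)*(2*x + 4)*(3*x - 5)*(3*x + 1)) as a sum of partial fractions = -11/(200*(3*x + 1)) + 53/(176*(3*x - 5)) - 4/(275*(x + 2)) - 27/(400*(x - 3))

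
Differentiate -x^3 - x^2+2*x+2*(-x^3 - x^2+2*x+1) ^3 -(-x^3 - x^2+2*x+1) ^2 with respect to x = -18*x^8 - 48*x^7 + 42*x^6 + 162*x^5 - 10*x^4 - 156*x^3 - 27*x^2 + 30*x + 10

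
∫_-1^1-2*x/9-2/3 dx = -4/3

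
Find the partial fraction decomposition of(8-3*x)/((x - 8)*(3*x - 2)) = -9/(11*(3*x - 2)) - 8/(11*(x - 8))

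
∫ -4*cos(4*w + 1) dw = -sin(4*w + 1) + C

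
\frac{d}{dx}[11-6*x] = -6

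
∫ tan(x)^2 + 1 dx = tan(x) + C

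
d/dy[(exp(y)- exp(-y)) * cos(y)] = sqrt(2)*(exp(2*y)*cos(y + pi/4) + sin(y + pi/4))*exp(-y)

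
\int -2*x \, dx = -x^2 + C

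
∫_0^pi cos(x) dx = 0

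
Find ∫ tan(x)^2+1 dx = tan(x) + C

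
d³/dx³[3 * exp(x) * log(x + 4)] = (3*x^3*exp(x)*log(x + 4) + 36*x^2*exp(x)*log(x + 4) + 9*x^2*exp(x) + 144*x*exp(x)*log(x + 4) + 63*x*exp(x) + 192*exp(x)*log(x + 4) + 114*exp(x))/(x^3 + 12*x^2 + 48*x + 64)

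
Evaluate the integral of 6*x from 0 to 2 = 12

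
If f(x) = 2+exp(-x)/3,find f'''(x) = -exp(-x)/3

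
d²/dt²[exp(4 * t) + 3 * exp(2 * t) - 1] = 16*exp(4*t) + 12*exp(2*t)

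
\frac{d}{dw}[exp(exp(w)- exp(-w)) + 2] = (exp(exp(w) - exp(-w)) + exp(2*w + exp(w) - exp(-w)))*exp(-w)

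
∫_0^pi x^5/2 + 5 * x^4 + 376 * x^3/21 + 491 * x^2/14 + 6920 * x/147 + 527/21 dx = -16/3 + 93*pi/7 + 3*pi^3/2 + 9*pi^2 + (4 + 31*pi/7 + pi^3/2 + 3*pi^2)^2/3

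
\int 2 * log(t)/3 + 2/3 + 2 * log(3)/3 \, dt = 2*t*log(3*t)/3 + C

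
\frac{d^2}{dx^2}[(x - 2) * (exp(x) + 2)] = x*exp(x)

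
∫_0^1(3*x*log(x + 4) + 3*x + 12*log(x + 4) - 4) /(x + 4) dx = -log(5) + 8*log(2)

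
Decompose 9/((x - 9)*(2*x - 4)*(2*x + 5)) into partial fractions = 2/(23*(2*x + 5)) - 1/(14*(x - 2)) + 9/(322*(x - 9))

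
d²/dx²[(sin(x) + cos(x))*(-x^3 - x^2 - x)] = x^3*sin(x) + x^3*cos(x) + 7*x^2*sin(x) - 5*x^2*cos(x) - x*sin(x) - 9*x*cos(x) - 4*cos(x)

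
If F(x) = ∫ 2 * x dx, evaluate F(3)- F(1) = 8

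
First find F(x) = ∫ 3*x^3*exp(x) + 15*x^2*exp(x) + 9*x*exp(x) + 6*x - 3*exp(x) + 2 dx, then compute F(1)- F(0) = 5 + 6*E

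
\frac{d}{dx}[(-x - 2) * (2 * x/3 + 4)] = -4*x/3 - 16/3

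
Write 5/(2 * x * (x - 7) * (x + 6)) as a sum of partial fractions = 5/(156*(x + 6)) + 5/(182*(x - 7)) - 5/(84*x)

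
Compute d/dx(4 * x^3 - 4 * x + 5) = 12*x^2 - 4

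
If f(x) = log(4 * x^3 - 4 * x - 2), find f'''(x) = (48*x^6 + 48*x^4 + 168*x^3 + 48*x^2 - 24*x - 4)/(8*x^9 - 24*x^7 - 12*x^6 + 24*x^5 + 24*x^4 - 2*x^3 - 12*x^2 - 6*x - 1)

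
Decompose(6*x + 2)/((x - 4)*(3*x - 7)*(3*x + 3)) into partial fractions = -24/(25*(3*x - 7)) - 2/(75*(x + 1)) + 26/(75*(x - 4))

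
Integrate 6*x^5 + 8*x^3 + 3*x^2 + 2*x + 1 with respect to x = x^6 + 2*x^4 + x^3 + x^2 + x + C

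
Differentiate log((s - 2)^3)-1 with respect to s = 3/(s - 2)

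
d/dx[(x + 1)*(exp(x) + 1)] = x*exp(x) + 2*exp(x) + 1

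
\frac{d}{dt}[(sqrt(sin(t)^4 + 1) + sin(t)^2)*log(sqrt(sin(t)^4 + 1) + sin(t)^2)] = 2*(log(sqrt(sin(t)^4 + 1) + sin(t)^2) + 1 + log(sqrt(sin(t)^4 + 1) + sin(t)^2)*sin(t)^2/sqrt(sin(t)^4 + 1) + sin(t)^2/sqrt(sin(t)^4 + 1))*sin(t)*cos(t)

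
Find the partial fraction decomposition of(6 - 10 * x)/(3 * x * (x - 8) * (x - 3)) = 8/(15*(x - 3)) - 37/(60*(x - 8)) + 1/(12*x)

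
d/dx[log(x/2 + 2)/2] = 1/(2*x + 8)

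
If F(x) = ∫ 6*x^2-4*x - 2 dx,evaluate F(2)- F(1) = 6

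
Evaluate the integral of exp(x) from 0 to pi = -1 + exp(pi)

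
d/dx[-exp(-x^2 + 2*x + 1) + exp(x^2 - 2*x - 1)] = (2*x*exp(-2*x^2 + 4*x + 2) + 2*x - 2*exp(-2*x^2 + 4*x + 2) - 2)*exp(x^2 - 2*x - 1)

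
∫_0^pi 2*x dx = pi^2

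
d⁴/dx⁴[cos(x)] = cos(x)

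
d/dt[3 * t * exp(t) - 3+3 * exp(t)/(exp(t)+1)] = (3*t*exp(3*t) + 6*t*exp(2*t) + 3*t*exp(t) + 3*exp(3*t) + 6*exp(2*t) + 6*exp(t))/(exp(2*t) + 2*exp(t) + 1)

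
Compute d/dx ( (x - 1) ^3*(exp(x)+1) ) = x^3*exp(x) + 3*x^2 - 3*x*exp(x) - 6*x + 2*exp(x) + 3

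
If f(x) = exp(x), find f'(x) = exp(x)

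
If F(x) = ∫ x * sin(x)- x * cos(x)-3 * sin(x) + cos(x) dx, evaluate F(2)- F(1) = -sin(1) - cos(1)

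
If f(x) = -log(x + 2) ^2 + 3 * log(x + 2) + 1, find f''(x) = (2*log(x + 2) - 5)/(x^2 + 4*x + 4)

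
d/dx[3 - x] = -1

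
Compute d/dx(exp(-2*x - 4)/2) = -exp(-2*x - 4)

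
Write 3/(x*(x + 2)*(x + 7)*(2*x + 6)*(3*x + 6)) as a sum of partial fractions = 1/(1400*(x + 7)) - 1/(24*(x + 3)) + 7/(200*(x + 2)) - 1/(20*(x + 2)^2) + 1/(168*x)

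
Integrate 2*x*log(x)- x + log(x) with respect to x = x*(x + 1)*(log(x) - 1) + C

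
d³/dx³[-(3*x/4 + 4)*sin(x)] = 3*x*cos(x)/4 + 9*sin(x)/4 + 4*cos(x)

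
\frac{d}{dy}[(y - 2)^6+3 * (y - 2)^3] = 6*y^5 - 60*y^4 + 240*y^3 - 471*y^2 + 444*y - 156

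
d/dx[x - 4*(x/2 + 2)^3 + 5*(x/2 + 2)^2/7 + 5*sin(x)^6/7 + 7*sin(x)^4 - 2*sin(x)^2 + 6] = -3*x^2/2 - 163*x/14 + 15*(1 - cos(2*x))^2*sin(2*x)/28 + 5*sin(2*x) - 7*sin(4*x)/2 - 151/7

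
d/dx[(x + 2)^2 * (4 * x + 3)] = 12*x^2 + 38*x + 28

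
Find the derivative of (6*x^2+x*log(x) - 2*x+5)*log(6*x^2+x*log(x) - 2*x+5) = 12*x*log(6*x^2 + x*log(x) - 2*x + 5) + 12*x + log(x)*log(6*x^2 + x*log(x) - 2*x + 5) + log(x) - log(6*x^2 + x*log(x) - 2*x + 5) - 1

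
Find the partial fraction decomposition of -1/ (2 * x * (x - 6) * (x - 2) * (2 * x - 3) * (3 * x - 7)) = 81/(770*(3*x - 7)) + 8/(135*(2*x - 3)) - 1/(16*(x - 2)) - 1/(4752*(x - 6)) - 1/(504*x)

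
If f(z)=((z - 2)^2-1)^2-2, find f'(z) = 4*z^3 - 24*z^2 + 44*z - 24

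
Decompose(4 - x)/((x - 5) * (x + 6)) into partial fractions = -10/(11*(x + 6)) - 1/(11*(x - 5))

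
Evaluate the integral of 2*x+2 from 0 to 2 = 8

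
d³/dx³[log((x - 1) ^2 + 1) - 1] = (4*x^3 - 12*x^2 + 8)/(x^6 - 6*x^5 + 18*x^4 - 32*x^3 + 36*x^2 - 24*x + 8)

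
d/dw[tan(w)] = cos(w)^(-2)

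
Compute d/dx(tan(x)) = cos(x)^(-2)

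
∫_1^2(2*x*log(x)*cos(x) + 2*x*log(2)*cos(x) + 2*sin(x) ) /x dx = 2*(-sin(1) + 2*sin(2))*log(2)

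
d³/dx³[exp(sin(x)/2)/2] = (-6*sin(x) + cos(x)^2 - 4)*exp(sin(x)/2)*cos(x)/16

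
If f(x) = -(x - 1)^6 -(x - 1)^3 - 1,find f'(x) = -6*x^5 + 30*x^4 - 60*x^3 + 57*x^2 - 24*x + 3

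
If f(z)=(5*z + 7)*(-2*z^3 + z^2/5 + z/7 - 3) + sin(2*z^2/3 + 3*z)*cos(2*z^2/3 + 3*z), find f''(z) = -32*z^2*sin(2*z*(2*z/3 + 3))/9 - 120*z^2 - 16*z*sin(2*z*(2*z/3 + 3)) - 78*z - 4*sin(z*(2*z/3 + 3))^2/3 - 18*sin(2*z*(2*z/3 + 3)) + 4*cos(z*(2*z/3 + 3))^2/3 + 148/35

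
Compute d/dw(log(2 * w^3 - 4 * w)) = (3*w^2 - 2)/(w^3 - 2*w)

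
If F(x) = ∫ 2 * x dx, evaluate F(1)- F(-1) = 0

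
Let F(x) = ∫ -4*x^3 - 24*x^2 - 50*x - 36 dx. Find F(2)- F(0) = -252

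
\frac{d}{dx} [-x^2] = -2*x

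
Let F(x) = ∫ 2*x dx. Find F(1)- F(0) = 1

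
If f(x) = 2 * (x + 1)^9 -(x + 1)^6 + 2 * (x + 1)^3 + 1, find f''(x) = 144*x^7 + 1008*x^6 + 3024*x^5 + 5010*x^4 + 4920*x^3 + 2844*x^2 + 900*x + 126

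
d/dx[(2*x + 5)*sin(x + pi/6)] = 2*x*cos(x + pi/6) + 2*sin(x + pi/6) + 5*cos(x + pi/6)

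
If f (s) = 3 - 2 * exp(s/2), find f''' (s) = -exp(s/2)/4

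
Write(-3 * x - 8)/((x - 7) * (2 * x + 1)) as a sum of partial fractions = 13/(15*(2*x + 1)) - 29/(15*(x - 7))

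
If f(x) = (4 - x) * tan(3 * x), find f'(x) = -3*x/cos(3*x)^2 - tan(3*x) + 12/cos(3*x)^2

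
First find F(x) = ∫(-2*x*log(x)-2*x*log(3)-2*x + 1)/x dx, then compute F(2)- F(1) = -3*log(6) + log(3)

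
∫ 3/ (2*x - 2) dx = 3*log(x - 1)/2 + C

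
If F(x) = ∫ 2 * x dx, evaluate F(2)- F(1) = 3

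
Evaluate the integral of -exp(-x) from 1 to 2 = -exp(-1) + exp(-2)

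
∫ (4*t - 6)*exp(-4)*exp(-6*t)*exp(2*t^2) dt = exp(2*t^2 - 6*t - 4) + C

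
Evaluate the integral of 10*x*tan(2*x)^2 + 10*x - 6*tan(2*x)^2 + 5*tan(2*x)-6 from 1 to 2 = -2*tan(2) + 7*tan(4)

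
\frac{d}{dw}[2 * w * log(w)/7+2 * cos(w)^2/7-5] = 2*log(w)/7 - 2*sin(2*w)/7 + 2/7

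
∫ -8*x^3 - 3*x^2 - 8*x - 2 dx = -2*x^4 - x^3 - 4*x^2 - 2*x + C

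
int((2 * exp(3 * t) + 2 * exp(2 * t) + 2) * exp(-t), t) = 2*(exp(t) + 2)*sinh(t) + C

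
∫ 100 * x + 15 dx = 50*x^2 + 15*x + C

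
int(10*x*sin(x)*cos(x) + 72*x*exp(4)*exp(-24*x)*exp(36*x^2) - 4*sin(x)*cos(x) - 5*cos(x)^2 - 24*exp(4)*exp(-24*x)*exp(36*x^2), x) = (2 - 5*x)*cos(x)^2 + exp(4*(3*x - 1)^2) + C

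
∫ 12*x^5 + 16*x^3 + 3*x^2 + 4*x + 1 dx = 2*x^6 + 4*x^4 + x^3 + 2*x^2 + x + C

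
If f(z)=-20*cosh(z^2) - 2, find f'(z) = -40*z*sinh(z^2)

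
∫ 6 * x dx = 3*x^2 + C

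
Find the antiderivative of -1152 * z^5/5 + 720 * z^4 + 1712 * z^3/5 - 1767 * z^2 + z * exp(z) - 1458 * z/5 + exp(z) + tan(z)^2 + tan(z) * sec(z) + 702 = -192*z^6/5 + 144*z^5 + 428*z^4/5 - 589*z^3 - 729*z^2/5 + z*exp(z) + 701*z + tan(z) + sec(z) + C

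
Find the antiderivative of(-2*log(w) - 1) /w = (-log(w) - 1)*log(w) + C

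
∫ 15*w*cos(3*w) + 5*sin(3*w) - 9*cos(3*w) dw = (5*w - 3)*sin(3*w) + C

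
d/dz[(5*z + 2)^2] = 50*z + 20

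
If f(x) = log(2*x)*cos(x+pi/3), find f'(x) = (-x*log(x)*sin(x + pi/3) - x*log(2)*sin(x + pi/3) + cos(x + pi/3))/x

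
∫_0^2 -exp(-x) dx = -1 + exp(-2)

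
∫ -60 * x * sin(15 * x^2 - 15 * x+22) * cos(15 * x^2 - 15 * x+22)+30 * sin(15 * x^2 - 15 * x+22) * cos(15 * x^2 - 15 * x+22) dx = cos(15*x^2 - 15*x + 22)^2 + C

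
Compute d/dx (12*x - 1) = 12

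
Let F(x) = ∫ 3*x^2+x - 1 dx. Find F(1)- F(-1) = 0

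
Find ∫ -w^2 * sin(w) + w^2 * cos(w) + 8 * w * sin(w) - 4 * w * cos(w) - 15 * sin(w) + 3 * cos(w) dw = sqrt(2)*(w - 3)^2*sin(w + pi/4) + C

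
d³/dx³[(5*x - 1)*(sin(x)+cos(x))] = 5*x*sin(x) - 5*x*cos(x) - 16*sin(x) - 14*cos(x)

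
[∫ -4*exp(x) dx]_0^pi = 4 - 4*exp(pi)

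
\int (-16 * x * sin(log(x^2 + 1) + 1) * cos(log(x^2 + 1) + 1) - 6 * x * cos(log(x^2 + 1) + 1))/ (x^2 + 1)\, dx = -(4*sin(log(x^2 + 1) + 1) + 3)*sin(log(x^2 + 1) + 1) + C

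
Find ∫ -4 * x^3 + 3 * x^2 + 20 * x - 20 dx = -x^4 + x^3 + 10*x^2 - 20*x + C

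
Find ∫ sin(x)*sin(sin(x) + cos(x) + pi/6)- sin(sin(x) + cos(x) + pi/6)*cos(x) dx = cos(sqrt(2)*sin(x + pi/4) + pi/6) + C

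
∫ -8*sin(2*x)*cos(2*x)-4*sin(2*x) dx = 4*cos(x)^2*cos(2*x) + C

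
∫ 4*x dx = 2*x^2 + C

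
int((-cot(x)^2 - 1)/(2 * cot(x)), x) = log(cot(x))/2 + C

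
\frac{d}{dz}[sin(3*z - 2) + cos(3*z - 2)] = 3*sqrt(2)*cos(3*z - 2 + pi/4)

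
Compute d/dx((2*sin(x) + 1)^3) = 6*(2*sin(x) + 1)^2*cos(x)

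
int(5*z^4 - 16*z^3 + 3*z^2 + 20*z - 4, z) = z^5 - 4*z^4 + z^3 + 10*z^2 - 4*z + C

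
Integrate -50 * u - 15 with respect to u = -25*u^2 - 15*u + C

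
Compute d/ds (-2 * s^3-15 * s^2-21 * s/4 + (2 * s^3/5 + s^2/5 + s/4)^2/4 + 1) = 6*s^5/25 + s^4/5 + 6*s^3/25 - 237*s^2/40 - 959*s/32 - 21/4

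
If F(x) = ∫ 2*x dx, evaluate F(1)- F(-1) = 0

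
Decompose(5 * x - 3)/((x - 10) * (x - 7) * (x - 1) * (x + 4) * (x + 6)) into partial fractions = -33/(2912*(x + 6)) + 23/(1540*(x + 4)) + 1/(945*(x - 1)) - 16/(1287*(x - 7)) + 47/(6048*(x - 10))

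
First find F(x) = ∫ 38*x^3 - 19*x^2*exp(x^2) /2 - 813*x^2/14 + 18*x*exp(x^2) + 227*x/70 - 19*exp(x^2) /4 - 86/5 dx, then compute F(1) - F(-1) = -2559/35 - 19*E/2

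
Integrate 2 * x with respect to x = x^2 + C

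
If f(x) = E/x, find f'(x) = -E/x^2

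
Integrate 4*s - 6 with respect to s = 2*s^2 - 6*s + C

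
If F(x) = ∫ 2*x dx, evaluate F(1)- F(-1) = 0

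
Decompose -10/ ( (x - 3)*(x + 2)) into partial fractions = 2/(x + 2) - 2/(x - 3)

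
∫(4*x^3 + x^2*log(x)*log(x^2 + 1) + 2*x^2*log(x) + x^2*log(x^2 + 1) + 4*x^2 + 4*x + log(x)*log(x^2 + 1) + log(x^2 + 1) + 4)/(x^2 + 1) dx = x*(2*x + log(x)*log(x^2 + 1) + 4) + C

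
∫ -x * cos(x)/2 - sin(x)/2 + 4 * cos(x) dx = (4 - x/2)*sin(x) + C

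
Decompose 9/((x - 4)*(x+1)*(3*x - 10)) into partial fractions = -81/(26*(3*x - 10)) + 9/(65*(x + 1)) + 9/(10*(x - 4))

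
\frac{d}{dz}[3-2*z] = -2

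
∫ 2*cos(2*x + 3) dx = sin(2*x + 3) + C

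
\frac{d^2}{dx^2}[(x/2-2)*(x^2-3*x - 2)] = 3*x - 7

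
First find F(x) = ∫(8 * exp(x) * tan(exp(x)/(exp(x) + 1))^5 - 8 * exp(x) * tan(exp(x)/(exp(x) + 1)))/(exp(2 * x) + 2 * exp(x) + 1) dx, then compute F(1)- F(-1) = -4*tan(E/(1 + E))^2 - 2*tan(1/(1 + E))^4 + 4*tan(1/(1 + E))^2 + 2*tan(E/(1 + E))^4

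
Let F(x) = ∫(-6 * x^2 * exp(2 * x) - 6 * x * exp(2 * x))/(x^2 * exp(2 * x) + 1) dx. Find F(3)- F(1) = -3*log(1 + 9*exp(6)) + 3*log(1 + exp(2))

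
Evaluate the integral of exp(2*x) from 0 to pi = -1/2 + exp(2*pi)/2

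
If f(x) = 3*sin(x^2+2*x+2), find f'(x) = 6*(x + 1)*cos(x^2 + 2*x + 2)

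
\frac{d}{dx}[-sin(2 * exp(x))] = -2*exp(x)*cos(2*exp(x))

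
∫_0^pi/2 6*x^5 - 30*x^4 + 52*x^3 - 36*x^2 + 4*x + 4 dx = -2*(-1 + pi/2)^2 + (-1 + (-1 + pi/2)^2)^3 + (-1 + (-1 + pi/2)^2)^2 + 2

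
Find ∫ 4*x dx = 2*x^2 + C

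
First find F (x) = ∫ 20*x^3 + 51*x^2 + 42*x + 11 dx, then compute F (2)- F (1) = 268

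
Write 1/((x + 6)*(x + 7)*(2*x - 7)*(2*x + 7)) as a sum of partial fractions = -2/(245*(2*x + 7)) + 2/(2793*(2*x - 7)) - 1/(147*(x + 7)) + 1/(95*(x + 6))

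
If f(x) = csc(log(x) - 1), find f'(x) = -cot(log(x) - 1)*csc(log(x) - 1)/x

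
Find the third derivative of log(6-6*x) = 2/(x^3 - 3*x^2 + 3*x - 1)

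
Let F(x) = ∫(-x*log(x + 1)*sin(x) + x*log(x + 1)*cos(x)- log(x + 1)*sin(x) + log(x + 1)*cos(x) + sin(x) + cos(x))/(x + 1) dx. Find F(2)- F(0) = (cos(2) + sin(2))*log(3)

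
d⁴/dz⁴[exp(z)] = exp(z)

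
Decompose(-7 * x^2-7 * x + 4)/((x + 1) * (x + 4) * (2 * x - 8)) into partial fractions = -5/(3*(x + 4)) - 2/(15*(x + 1)) - 17/(10*(x - 4))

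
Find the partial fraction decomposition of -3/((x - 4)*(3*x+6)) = 1/(6*(x + 2)) - 1/(6*(x - 4))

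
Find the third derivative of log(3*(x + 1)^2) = 4/(x^3 + 3*x^2 + 3*x + 1)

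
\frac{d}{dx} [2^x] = 2^x*log(2)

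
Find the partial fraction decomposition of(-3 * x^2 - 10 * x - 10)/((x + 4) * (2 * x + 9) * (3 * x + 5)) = -15/(119*(3*x + 5)) - 103/(17*(2*x + 9)) + 18/(7*(x + 4))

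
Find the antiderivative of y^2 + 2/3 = y^3/3 + 2*y/3 + C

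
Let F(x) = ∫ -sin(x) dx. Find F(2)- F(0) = -1 + cos(2)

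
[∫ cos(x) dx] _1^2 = -sin(1) + sin(2)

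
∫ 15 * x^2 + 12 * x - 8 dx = 5*x^3 + 6*x^2 - 8*x + C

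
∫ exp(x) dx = exp(x) + C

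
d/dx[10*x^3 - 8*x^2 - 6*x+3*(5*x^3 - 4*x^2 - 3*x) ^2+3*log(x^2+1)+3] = (450*x^7 - 600*x^6 + 282*x^5 - 354*x^4 - 130*x^3 + 240*x^2 + 44*x - 6)/(x^2 + 1)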